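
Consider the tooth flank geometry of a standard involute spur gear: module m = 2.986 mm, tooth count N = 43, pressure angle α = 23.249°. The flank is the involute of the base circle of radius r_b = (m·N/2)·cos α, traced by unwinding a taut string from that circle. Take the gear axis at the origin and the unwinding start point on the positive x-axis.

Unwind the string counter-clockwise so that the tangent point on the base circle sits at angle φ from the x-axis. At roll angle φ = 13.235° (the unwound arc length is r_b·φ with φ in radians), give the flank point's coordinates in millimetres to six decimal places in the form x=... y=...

pitch radius r_p = m·N/2 = 2.986·43/2 = 64.199000
base radius r_b = r_p·cos α = 64.199000·cos 23.249° = 58.985919
roll angle φ = 13.235° = 0.23099433 rad
x = r_b·(cos φ + φ·sin φ) = 58.985919·(0.97343923 + 0.23099433·0.22894555) = 60.538685
y = r_b·(sin φ − φ·cos φ) = 58.985919·(0.22894555 − 0.23099433·0.97343923) = 0.241053

x=60.538685 y=0.241053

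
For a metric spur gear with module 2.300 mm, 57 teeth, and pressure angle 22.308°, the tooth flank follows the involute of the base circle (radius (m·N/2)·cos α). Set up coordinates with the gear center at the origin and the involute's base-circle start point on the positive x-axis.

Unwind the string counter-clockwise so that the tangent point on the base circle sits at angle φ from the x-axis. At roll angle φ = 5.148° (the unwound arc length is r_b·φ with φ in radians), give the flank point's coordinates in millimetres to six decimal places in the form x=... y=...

x=60.888317 y=0.014651

pitch radius r_p = m·N/2 = 2.300·57/2 = 65.550000
base radius r_b = r_p·cos α = 65.550000·cos 22.308° = 60.644023
roll angle φ = 5.148° = 0.08984955 rad
x = r_b·(cos φ + φ·sin φ) = 60.644023·(0.99596624 + 0.08984955·0.08972871) = 60.888317
y = r_b·(sin φ − φ·cos φ) = 60.644023·(0.08972871 − 0.08984955·0.99596624) = 0.014651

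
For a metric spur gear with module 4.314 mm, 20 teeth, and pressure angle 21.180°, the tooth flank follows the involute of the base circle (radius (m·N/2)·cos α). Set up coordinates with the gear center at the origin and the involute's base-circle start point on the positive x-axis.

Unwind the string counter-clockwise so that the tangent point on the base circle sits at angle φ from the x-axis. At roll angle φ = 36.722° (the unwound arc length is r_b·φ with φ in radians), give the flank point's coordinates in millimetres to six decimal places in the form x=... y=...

x=47.658558 y=3.387269

pitch radius r_p = m·N/2 = 4.314·20/2 = 43.140000
base radius r_b = r_p·cos α = 43.140000·cos 21.180° = 40.225892
roll angle φ = 36.722° = 0.64091981 rad
x = r_b·(cos φ + φ·sin φ) = 40.225892·(0.80154611 + 0.64091981·0.59793296) = 47.658558
y = r_b·(sin φ − φ·cos φ) = 40.225892·(0.59793296 − 0.64091981·0.80154611) = 3.387269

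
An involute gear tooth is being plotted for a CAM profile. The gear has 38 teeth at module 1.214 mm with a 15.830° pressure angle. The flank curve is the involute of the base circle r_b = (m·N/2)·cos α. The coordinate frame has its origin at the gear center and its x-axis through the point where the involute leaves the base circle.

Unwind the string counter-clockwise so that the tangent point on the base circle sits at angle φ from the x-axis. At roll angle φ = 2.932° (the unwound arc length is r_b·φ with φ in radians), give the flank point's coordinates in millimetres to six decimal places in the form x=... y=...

x=22.220266 y=0.000991

pitch radius r_p = m·N/2 = 1.214·38/2 = 23.066000
base radius r_b = r_p·cos α = 23.066000·cos 15.830° = 22.191229
roll angle φ = 2.932° = 0.05117305 rad
x = r_b·(cos φ + φ·sin φ) = 22.191229·(0.99869094 + 0.05117305·0.05115072) = 22.220266
y = r_b·(sin φ − φ·cos φ) = 22.191229·(0.05115072 − 0.05117305·0.99869094) = 0.000991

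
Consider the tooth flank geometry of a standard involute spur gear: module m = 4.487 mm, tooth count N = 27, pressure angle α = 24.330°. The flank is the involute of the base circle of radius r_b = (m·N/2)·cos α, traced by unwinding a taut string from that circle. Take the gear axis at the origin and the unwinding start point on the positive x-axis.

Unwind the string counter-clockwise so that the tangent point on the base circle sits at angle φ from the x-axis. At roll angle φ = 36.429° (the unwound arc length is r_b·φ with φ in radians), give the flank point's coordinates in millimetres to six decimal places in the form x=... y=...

pitch radius r_p = m·N/2 = 4.487·27/2 = 60.574500
base radius r_b = r_p·cos α = 60.574500·cos 24.330° = 55.194738
roll angle φ = 36.429° = 0.63580599 rad
x = r_b·(cos φ + φ·sin φ) = 55.194738·(0.80459334 + 0.63580599·0.59382620) = 65.248548
y = r_b·(sin φ − φ·cos φ) = 55.194738·(0.59382620 − 0.63580599·0.80459334) = 4.540371

x=65.248548 y=4.540371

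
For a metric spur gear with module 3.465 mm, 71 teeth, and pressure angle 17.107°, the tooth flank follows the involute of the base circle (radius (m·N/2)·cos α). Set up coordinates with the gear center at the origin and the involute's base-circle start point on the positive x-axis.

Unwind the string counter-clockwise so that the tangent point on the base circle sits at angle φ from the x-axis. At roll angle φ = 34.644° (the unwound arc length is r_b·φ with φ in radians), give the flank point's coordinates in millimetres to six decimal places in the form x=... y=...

pitch radius r_p = m·N/2 = 3.465·71/2 = 123.007500
base radius r_b = r_p·cos α = 123.007500·cos 17.107° = 117.565289
roll angle φ = 34.644° = 0.60465187 rad
x = r_b·(cos φ + φ·sin φ) = 117.565289·(0.82270005 + 0.60465187·0.56847570) = 137.131674
y = r_b·(sin φ − φ·cos φ) = 117.565289·(0.56847570 − 0.60465187·0.82270005) = 8.350495

x=137.131674 y=8.350495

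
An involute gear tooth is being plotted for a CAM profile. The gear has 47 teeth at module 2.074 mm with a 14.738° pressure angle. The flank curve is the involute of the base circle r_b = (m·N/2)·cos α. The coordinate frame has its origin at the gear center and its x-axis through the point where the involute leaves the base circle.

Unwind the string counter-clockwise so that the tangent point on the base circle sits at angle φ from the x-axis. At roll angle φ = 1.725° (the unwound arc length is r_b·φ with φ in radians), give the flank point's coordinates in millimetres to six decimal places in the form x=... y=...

pitch radius r_p = m·N/2 = 2.074·47/2 = 48.739000
base radius r_b = r_p·cos α = 48.739000·cos 14.738° = 47.135450
roll angle φ = 1.725° = 0.03010693 rad
x = r_b·(cos φ + φ·sin φ) = 47.135450·(0.99954682 + 0.03010693·0.03010238) = 47.156808
y = r_b·(sin φ − φ·cos φ) = 47.135450·(0.03010238 − 0.03010693·0.99954682) = 0.000429

x=47.156808 y=0.000429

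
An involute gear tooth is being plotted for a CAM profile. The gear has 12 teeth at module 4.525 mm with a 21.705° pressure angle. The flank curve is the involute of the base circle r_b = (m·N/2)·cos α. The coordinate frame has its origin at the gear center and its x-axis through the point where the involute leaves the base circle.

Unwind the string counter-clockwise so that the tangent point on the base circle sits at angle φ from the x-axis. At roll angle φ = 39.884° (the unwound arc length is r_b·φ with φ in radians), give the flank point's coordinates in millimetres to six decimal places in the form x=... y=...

pitch radius r_p = m·N/2 = 4.525·12/2 = 27.150000
base radius r_b = r_p·cos α = 27.150000·cos 21.705° = 25.225073
roll angle φ = 39.884° = 0.69610712 rad
x = r_b·(cos φ + φ·sin φ) = 25.225073·(0.76734425 + 0.69610712·0.64123537) = 30.615993
y = r_b·(sin φ − φ·cos φ) = 25.225073·(0.64123537 − 0.69610712·0.76734425) = 2.701141

x=30.615993 y=2.701141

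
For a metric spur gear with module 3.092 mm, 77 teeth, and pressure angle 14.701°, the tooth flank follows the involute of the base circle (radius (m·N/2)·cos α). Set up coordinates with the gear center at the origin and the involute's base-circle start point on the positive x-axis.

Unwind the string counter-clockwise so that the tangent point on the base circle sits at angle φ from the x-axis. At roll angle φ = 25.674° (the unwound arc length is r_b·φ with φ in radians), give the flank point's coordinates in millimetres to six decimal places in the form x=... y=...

pitch radius r_p = m·N/2 = 3.092·77/2 = 119.042000
base radius r_b = r_p·cos α = 119.042000·cos 14.701° = 115.144961
roll angle φ = 25.674° = 0.44809583 rad
x = r_b·(cos φ + φ·sin φ) = 115.144961·(0.90127372 + 0.44809583·0.43325014) = 126.131091
y = r_b·(sin φ − φ·cos φ) = 115.144961·(0.43325014 − 0.44809583·0.90127372) = 3.384473

x=126.131091 y=3.384473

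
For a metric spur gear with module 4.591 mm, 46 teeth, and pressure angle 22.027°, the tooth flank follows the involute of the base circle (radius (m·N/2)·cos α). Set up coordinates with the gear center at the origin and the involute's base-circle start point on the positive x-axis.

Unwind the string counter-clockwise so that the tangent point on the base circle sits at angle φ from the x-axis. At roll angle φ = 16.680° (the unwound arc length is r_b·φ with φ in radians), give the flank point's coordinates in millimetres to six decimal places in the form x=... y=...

x=101.945965 y=0.798237

pitch radius r_p = m·N/2 = 4.591·46/2 = 105.593000
base radius r_b = r_p·cos α = 105.593000·cos 22.027° = 97.885474
roll angle φ = 16.680° = 0.29112092 rad
x = r_b·(cos φ + φ·sin φ) = 97.885474·(0.95792274 + 0.29112092·0.28702616) = 101.945965
y = r_b·(sin φ − φ·cos φ) = 97.885474·(0.28702616 − 0.29112092·0.95792274) = 0.798237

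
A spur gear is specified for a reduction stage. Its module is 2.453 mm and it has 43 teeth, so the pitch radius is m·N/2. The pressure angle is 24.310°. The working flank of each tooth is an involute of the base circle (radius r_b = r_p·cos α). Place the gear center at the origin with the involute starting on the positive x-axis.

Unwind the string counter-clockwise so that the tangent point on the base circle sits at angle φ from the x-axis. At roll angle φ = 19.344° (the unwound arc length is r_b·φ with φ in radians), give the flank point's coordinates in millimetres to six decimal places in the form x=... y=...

pitch radius r_p = m·N/2 = 2.453·43/2 = 52.739500
base radius r_b = r_p·cos α = 52.739500·cos 24.310° = 48.063164
roll angle φ = 19.344° = 0.33761649 rad
x = r_b·(cos φ + φ·sin φ) = 48.063164·(0.94354686 + 0.33761649·0.33123908) = 50.724837
y = r_b·(sin φ − φ·cos φ) = 48.063164·(0.33123908 − 0.33761649·0.94354686) = 0.609542

x=50.724837 y=0.609542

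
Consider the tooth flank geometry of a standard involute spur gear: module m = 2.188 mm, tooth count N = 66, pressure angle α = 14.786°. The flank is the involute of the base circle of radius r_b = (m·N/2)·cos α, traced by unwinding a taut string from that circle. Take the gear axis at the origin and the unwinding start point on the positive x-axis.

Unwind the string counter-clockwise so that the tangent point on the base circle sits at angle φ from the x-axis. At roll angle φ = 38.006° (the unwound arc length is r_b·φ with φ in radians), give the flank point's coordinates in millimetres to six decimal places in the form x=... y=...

pitch radius r_p = m·N/2 = 2.188·66/2 = 72.204000
base radius r_b = r_p·cos α = 72.204000·cos 14.786° = 69.813021
roll angle φ = 38.006° = 0.66332984 rad
x = r_b·(cos φ + φ·sin φ) = 69.813021·(0.78794628 + 0.66332984·0.61574399) = 83.523435
y = r_b·(sin φ − φ·cos φ) = 69.813021·(0.61574399 − 0.66332984·0.78794628) = 6.497897

x=83.523435 y=6.497897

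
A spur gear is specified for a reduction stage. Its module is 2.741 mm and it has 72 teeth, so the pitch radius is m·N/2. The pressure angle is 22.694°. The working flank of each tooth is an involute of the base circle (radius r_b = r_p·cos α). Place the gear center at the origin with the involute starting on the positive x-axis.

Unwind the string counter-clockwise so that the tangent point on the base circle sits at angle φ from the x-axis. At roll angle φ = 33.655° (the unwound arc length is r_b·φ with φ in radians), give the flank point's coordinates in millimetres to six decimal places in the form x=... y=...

pitch radius r_p = m·N/2 = 2.741·72/2 = 98.676000
base radius r_b = r_p·cos α = 98.676000·cos 22.694° = 91.036356
roll angle φ = 33.655° = 0.58739056 rad
x = r_b·(cos φ + φ·sin φ) = 91.036356·(0.83238964 + 0.58739056·0.55419084) = 105.412463
y = r_b·(sin φ − φ·cos φ) = 91.036356·(0.55419084 − 0.58739056·0.83238964) = 5.940398

x=105.412463 y=5.940398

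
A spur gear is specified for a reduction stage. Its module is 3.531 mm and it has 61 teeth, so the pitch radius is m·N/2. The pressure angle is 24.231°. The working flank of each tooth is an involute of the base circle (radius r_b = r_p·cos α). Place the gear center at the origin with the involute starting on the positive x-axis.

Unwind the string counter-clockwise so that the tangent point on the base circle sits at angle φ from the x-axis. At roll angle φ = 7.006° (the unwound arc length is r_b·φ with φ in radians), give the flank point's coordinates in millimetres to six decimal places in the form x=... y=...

x=98.938781 y=0.059761

pitch radius r_p = m·N/2 = 3.531·61/2 = 107.695500
base radius r_b = r_p·cos α = 107.695500·cos 24.231° = 98.207332
roll angle φ = 7.006° = 0.12227777 rad
x = r_b·(cos φ + φ·sin φ) = 98.207332·(0.99253338 + 0.12227777·0.12197328) = 98.938781
y = r_b·(sin φ − φ·cos φ) = 98.207332·(0.12197328 − 0.12227777·0.99253338) = 0.059761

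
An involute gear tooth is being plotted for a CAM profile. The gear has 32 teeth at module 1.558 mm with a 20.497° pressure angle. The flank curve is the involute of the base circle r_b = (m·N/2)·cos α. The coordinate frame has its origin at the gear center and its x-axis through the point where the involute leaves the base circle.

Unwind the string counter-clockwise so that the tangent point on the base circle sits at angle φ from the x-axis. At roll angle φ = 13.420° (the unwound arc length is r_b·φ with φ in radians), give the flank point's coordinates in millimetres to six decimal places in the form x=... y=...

x=23.981555 y=0.099464

pitch radius r_p = m·N/2 = 1.558·32/2 = 24.928000
base radius r_b = r_p·cos α = 24.928000·cos 20.497° = 23.349821
roll angle φ = 13.420° = 0.23422319 rad
x = r_b·(cos φ + φ·sin φ) = 23.349821·(0.97269492 + 0.23422319·0.23208745) = 23.981555
y = r_b·(sin φ − φ·cos φ) = 23.349821·(0.23208745 − 0.23422319·0.97269492) = 0.099464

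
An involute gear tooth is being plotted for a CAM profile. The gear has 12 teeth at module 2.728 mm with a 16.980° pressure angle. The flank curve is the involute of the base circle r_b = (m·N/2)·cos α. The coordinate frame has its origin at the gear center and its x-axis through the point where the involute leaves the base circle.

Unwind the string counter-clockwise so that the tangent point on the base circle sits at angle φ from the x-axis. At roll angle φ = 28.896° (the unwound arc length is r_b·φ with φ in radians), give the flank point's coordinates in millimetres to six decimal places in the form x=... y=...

pitch radius r_p = m·N/2 = 2.728·12/2 = 16.368000
base radius r_b = r_p·cos α = 16.368000·cos 16.980° = 15.654466
roll angle φ = 28.896° = 0.50433034 rad
x = r_b·(cos φ + φ·sin φ) = 15.654466·(0.87549826 + 0.50433034·0.48322126) = 17.520500
y = r_b·(sin φ − φ·cos φ) = 15.654466·(0.48322126 − 0.50433034·0.87549826) = 0.652493

x=17.520500 y=0.652493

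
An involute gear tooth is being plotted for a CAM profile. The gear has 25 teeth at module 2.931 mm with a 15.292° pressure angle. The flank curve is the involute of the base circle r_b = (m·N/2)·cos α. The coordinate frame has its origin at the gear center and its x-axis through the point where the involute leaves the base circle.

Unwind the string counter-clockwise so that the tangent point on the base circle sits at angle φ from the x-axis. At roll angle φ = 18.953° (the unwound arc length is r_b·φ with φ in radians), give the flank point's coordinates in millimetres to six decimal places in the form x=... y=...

pitch radius r_p = m·N/2 = 2.931·25/2 = 36.637500
base radius r_b = r_p·cos α = 36.637500·cos 15.292° = 35.340322
roll angle φ = 18.953° = 0.33079225 rad
x = r_b·(cos φ + φ·sin φ) = 35.340322·(0.94578532 + 0.33079225·0.32479243) = 37.221280
y = r_b·(sin φ − φ·cos φ) = 35.340322·(0.32479243 − 0.33079225·0.94578532) = 0.421750

x=37.221280 y=0.421750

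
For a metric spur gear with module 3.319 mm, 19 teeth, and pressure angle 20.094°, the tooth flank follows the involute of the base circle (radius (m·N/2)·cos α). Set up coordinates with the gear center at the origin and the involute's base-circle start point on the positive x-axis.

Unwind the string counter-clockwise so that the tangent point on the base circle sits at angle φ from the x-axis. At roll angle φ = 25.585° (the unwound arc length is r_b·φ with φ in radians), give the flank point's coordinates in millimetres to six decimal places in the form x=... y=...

pitch radius r_p = m·N/2 = 3.319·19/2 = 31.530500
base radius r_b = r_p·cos α = 31.530500·cos 20.094° = 29.611246
roll angle φ = 25.585° = 0.44654249 rad
x = r_b·(cos φ + φ·sin φ) = 29.611246·(0.90194562 + 0.44654249·0.43184963) = 32.417943
y = r_b·(sin φ − φ·cos φ) = 29.611246·(0.43184963 − 0.44654249·0.90194562) = 0.861468

x=32.417943 y=0.861468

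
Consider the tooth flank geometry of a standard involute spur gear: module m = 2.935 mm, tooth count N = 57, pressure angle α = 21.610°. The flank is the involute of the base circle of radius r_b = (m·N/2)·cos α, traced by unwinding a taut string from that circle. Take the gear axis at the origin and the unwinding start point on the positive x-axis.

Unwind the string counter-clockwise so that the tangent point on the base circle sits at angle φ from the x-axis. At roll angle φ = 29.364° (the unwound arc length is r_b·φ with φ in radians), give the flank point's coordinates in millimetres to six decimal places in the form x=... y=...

x=87.320275 y=3.398662

pitch radius r_p = m·N/2 = 2.935·57/2 = 83.647500
base radius r_b = r_p·cos α = 83.647500·cos 21.610° = 77.768103
roll angle φ = 29.364° = 0.51249848 rad
x = r_b·(cos φ + φ·sin φ) = 77.768103·(0.87152208 + 0.51249848·0.49035626) = 87.320275
y = r_b·(sin φ − φ·cos φ) = 77.768103·(0.49035626 − 0.51249848·0.87152208) = 3.398662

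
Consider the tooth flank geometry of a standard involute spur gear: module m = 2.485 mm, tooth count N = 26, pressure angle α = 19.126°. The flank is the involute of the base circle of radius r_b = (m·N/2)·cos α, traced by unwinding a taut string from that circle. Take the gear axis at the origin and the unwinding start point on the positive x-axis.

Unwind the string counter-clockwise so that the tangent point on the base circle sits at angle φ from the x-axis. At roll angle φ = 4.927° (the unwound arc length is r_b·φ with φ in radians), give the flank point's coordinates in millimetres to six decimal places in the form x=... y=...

x=30.634416 y=0.006465

pitch radius r_p = m·N/2 = 2.485·26/2 = 32.305000
base radius r_b = r_p·cos α = 32.305000·cos 19.126° = 30.521775
roll angle φ = 4.927° = 0.08599237 rad
x = r_b·(cos φ + φ·sin φ) = 30.521775·(0.99630493 + 0.08599237·0.08588643) = 30.634416
y = r_b·(sin φ − φ·cos φ) = 30.521775·(0.08588643 − 0.08599237·0.99630493) = 0.006465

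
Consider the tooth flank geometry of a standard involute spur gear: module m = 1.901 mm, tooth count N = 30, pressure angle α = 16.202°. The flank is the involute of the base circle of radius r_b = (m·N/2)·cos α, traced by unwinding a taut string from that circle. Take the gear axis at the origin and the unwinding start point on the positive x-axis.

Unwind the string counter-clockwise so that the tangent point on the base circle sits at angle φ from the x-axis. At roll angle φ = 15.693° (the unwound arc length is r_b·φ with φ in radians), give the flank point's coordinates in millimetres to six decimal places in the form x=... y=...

pitch radius r_p = m·N/2 = 1.901·30/2 = 28.515000
base radius r_b = r_p·cos α = 28.515000·cos 16.202° = 27.382497
roll angle φ = 15.693° = 0.27389452 rad
x = r_b·(cos φ + φ·sin φ) = 27.382497·(0.96272480 + 0.27389452·0.27048283) = 28.390407
y = r_b·(sin φ − φ·cos φ) = 27.382497·(0.27048283 − 0.27389452·0.96272480) = 0.186140

x=28.390407 y=0.186140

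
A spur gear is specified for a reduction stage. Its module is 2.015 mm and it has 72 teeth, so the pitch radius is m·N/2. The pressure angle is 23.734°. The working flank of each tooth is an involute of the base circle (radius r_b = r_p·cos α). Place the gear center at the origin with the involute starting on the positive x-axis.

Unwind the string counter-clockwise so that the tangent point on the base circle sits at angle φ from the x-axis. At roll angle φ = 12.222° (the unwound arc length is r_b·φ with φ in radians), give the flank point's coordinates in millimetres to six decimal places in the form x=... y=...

pitch radius r_p = m·N/2 = 2.015·72/2 = 72.540000
base radius r_b = r_p·cos α = 72.540000·cos 23.734° = 66.404851
roll angle φ = 12.222° = 0.21331414 rad
x = r_b·(cos φ + φ·sin φ) = 66.404851·(0.97733468 + 0.21331414·0.21170008) = 67.898515
y = r_b·(sin φ − φ·cos φ) = 66.404851·(0.21170008 − 0.21331414·0.97733468) = 0.213875

x=67.898515 y=0.213875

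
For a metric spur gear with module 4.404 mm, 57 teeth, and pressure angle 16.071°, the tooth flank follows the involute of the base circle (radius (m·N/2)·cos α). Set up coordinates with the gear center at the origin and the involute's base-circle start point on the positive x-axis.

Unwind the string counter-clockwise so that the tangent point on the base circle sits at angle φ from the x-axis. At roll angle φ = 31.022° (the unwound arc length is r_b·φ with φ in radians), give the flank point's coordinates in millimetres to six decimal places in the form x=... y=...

pitch radius r_p = m·N/2 = 4.404·57/2 = 125.514000
base radius r_b = r_p·cos α = 125.514000·cos 16.071° = 120.608837
roll angle φ = 31.022° = 0.54143604 rad
x = r_b·(cos φ + φ·sin φ) = 120.608837·(0.85696948 + 0.54143604·0.51536717) = 137.012583
y = r_b·(sin φ − φ·cos φ) = 120.608837·(0.51536717 − 0.54143604·0.85696948) = 6.196038

x=137.012583 y=6.196038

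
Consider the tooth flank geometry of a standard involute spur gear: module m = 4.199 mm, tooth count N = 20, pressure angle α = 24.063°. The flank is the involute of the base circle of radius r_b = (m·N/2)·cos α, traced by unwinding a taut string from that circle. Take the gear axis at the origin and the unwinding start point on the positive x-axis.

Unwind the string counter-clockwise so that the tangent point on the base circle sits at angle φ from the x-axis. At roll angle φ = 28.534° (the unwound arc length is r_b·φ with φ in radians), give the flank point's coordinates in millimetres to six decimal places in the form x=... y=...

x=42.804795 y=1.539757

pitch radius r_p = m·N/2 = 4.199·20/2 = 41.990000
base radius r_b = r_p·cos α = 41.990000·cos 24.063° = 38.340971
roll angle φ = 28.534° = 0.49801225 rad
x = r_b·(cos φ + φ·sin φ) = 38.340971·(0.87853381 + 0.49801225·0.47768018) = 42.804795
y = r_b·(sin φ − φ·cos φ) = 38.340971·(0.47768018 − 0.49801225·0.87853381) = 1.539757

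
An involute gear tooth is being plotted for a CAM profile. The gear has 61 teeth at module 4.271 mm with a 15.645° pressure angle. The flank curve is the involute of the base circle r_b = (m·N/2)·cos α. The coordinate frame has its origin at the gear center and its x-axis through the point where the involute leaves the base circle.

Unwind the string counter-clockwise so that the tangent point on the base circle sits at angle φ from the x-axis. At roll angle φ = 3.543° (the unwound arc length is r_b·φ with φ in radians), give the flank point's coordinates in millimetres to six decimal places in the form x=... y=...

pitch radius r_p = m·N/2 = 4.271·61/2 = 130.265500
base radius r_b = r_p·cos α = 130.265500·cos 15.645° = 125.439301
roll angle φ = 3.543° = 0.06183702 rad
x = r_b·(cos φ + φ·sin φ) = 125.439301·(0.99808870 + 0.06183702·0.06179761) = 125.678901
y = r_b·(sin φ − φ·cos φ) = 125.439301·(0.06179761 − 0.06183702·0.99808870) = 0.009883

x=125.678901 y=0.009883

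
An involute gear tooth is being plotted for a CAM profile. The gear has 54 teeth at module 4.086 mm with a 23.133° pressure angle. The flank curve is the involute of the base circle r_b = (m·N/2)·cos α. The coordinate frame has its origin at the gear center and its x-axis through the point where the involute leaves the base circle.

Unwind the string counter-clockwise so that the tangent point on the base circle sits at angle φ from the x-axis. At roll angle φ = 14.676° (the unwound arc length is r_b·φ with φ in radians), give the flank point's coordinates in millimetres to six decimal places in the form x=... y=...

x=104.725331 y=0.564600

pitch radius r_p = m·N/2 = 4.086·54/2 = 110.322000
base radius r_b = r_p·cos α = 110.322000·cos 23.133° = 101.451601
roll angle φ = 14.676° = 0.25614452 rad
x = r_b·(cos φ + φ·sin φ) = 101.451601·(0.96737396 + 0.25614452·0.25335275) = 104.725331
y = r_b·(sin φ − φ·cos φ) = 101.451601·(0.25335275 − 0.25614452·0.96737396) = 0.564600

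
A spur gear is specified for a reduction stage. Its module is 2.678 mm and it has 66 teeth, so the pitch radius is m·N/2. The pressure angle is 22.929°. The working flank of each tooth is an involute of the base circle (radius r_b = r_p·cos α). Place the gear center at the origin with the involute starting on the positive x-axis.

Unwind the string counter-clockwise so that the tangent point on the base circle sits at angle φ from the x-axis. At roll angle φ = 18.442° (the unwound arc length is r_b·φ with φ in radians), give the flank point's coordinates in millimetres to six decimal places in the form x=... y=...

x=85.499031 y=0.895380

pitch radius r_p = m·N/2 = 2.678·66/2 = 88.374000
base radius r_b = r_p·cos α = 88.374000·cos 22.929° = 81.391423
roll angle φ = 18.442° = 0.32187362 rad
x = r_b·(cos φ + φ·sin φ) = 81.391423·(0.94864437 + 0.32187362·0.31634451) = 85.499031
y = r_b·(sin φ − φ·cos φ) = 81.391423·(0.31634451 − 0.32187362·0.94864437) = 0.895380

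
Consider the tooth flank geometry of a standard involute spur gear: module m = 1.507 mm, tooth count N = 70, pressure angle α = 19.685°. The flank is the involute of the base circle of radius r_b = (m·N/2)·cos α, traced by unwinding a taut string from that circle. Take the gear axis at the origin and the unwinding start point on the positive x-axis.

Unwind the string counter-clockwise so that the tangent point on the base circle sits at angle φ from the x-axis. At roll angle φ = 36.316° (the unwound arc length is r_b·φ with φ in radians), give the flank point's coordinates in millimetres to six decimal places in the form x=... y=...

pitch radius r_p = m·N/2 = 1.507·70/2 = 52.745000
base radius r_b = r_p·cos α = 52.745000·cos 19.685° = 49.662517
roll angle φ = 36.316° = 0.63383377 rad
x = r_b·(cos φ + φ·sin φ) = 49.662517·(0.80576293 + 0.63383377·0.59223821) = 58.658560
y = r_b·(sin φ − φ·cos φ) = 49.662517·(0.59223821 − 0.63383377·0.80576293) = 4.048412

x=58.658560 y=4.048412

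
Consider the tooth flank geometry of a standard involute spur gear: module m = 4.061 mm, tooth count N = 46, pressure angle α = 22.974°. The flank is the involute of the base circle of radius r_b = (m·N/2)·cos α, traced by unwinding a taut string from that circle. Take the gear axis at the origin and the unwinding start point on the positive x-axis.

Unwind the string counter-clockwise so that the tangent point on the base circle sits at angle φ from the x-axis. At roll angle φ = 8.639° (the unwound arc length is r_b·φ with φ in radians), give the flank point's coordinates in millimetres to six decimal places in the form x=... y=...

pitch radius r_p = m·N/2 = 4.061·46/2 = 93.403000
base radius r_b = r_p·cos α = 93.403000·cos 22.974° = 85.994467
roll angle φ = 8.639° = 0.15077899 rad
x = r_b·(cos φ + φ·sin φ) = 85.994467·(0.98865437 + 0.15077899·0.15020833) = 86.966431
y = r_b·(sin φ − φ·cos φ) = 85.994467·(0.15020833 − 0.15077899·0.98865437) = 0.098036

x=86.966431 y=0.098036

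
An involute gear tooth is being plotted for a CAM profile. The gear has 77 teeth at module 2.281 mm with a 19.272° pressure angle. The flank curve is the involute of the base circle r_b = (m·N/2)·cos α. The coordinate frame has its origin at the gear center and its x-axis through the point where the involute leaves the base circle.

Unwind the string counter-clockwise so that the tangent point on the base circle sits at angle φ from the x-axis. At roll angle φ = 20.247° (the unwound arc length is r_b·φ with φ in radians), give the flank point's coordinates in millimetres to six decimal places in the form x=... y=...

pitch radius r_p = m·N/2 = 2.281·77/2 = 87.818500
base radius r_b = r_p·cos α = 87.818500·cos 19.272° = 82.897358
roll angle φ = 20.247° = 0.35337681 rad
x = r_b·(cos φ + φ·sin φ) = 82.897358·(0.93820946 + 0.35337681·0.34606793) = 87.912801
y = r_b·(sin φ − φ·cos φ) = 82.897358·(0.34606793 − 0.35337681·0.93820946) = 1.204206

x=87.912801 y=1.204206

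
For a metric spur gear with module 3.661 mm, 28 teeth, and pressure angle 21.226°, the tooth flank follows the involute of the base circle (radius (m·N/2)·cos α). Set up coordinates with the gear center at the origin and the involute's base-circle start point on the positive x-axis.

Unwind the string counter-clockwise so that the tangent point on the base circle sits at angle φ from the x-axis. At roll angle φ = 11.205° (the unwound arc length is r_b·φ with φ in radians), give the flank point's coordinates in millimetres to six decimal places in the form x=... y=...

pitch radius r_p = m·N/2 = 3.661·28/2 = 51.254000
base radius r_b = r_p·cos α = 51.254000·cos 21.226° = 47.776908
roll angle φ = 11.205° = 0.19556414 rad
x = r_b·(cos φ + φ·sin φ) = 47.776908·(0.98093820 + 0.19556414·0.19431995) = 48.681813
y = r_b·(sin φ − φ·cos φ) = 47.776908·(0.19431995 − 0.19556414·0.98093820) = 0.118660

x=48.681813 y=0.118660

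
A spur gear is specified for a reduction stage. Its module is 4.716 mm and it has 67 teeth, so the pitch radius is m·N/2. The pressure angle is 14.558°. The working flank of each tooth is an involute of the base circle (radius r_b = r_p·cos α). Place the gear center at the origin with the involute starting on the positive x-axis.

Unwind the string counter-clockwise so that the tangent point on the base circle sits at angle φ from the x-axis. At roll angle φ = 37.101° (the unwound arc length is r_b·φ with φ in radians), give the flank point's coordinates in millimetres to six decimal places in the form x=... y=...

pitch radius r_p = m·N/2 = 4.716·67/2 = 157.986000
base radius r_b = r_p·cos α = 157.986000·cos 14.558° = 152.913652
roll angle φ = 37.101° = 0.64753461 rad
x = r_b·(cos φ + φ·sin φ) = 152.913652·(0.79757340 + 0.64753461·0.60322191) = 181.689014
y = r_b·(sin φ − φ·cos φ) = 152.913652·(0.60322191 − 0.64753461·0.79757340) = 13.267634

x=181.689014 y=13.267634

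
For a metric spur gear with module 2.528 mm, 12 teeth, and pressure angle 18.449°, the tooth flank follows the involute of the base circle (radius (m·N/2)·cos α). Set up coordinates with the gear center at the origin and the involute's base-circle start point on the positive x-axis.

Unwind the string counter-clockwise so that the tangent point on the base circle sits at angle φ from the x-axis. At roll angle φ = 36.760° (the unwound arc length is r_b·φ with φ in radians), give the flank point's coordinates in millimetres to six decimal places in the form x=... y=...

x=17.051955 y=1.215257

pitch radius r_p = m·N/2 = 2.528·12/2 = 15.168000
base radius r_b = r_p·cos α = 15.168000·cos 18.449° = 14.388452
roll angle φ = 36.760° = 0.64158303 rad
x = r_b·(cos φ + φ·sin φ) = 14.388452·(0.80114937 + 0.64158303·0.59846444) = 17.051955
y = r_b·(sin φ − φ·cos φ) = 14.388452·(0.59846444 − 0.64158303·0.80114937) = 1.215257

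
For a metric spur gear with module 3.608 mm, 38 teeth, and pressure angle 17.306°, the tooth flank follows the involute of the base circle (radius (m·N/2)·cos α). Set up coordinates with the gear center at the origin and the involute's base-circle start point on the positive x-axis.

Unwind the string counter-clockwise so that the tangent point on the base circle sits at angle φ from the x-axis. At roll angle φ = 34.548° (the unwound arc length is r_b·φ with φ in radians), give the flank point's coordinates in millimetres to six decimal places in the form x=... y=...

pitch radius r_p = m·N/2 = 3.608·38/2 = 68.552000
base radius r_b = r_p·cos α = 68.552000·cos 17.306° = 65.448627
roll angle φ = 34.548° = 0.60297635 rad
x = r_b·(cos φ + φ·sin φ) = 65.448627·(0.82365139 + 0.60297635·0.56709646) = 76.286733
y = r_b·(sin φ − φ·cos φ) = 65.448627·(0.56709646 − 0.60297635·0.82365139) = 4.611127

x=76.286733 y=4.611127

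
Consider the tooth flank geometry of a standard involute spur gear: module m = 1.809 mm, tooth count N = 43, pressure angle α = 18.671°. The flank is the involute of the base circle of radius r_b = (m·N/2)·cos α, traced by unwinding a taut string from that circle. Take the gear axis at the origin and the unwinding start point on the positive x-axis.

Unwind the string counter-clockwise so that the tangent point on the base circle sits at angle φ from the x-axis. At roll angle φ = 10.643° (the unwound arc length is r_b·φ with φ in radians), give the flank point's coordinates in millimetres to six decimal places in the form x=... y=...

pitch radius r_p = m·N/2 = 1.809·43/2 = 38.893500
base radius r_b = r_p·cos α = 38.893500·cos 18.671° = 36.846630
roll angle φ = 10.643° = 0.18575539 rad
x = r_b·(cos φ + φ·sin φ) = 36.846630·(0.98279702 + 0.18575539·0.18468898) = 37.476854
y = r_b·(sin φ − φ·cos φ) = 36.846630·(0.18468898 − 0.18575539·0.98279702) = 0.078452

x=37.476854 y=0.078452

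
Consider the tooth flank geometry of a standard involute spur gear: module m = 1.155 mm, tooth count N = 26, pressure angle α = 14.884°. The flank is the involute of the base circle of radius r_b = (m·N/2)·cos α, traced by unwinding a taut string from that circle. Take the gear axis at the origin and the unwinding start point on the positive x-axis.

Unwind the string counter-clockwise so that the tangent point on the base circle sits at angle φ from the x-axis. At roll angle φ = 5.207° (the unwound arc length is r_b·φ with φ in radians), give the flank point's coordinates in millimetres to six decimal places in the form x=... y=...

pitch radius r_p = m·N/2 = 1.155·26/2 = 15.015000
base radius r_b = r_p·cos α = 15.015000·cos 14.884° = 14.511214
roll angle φ = 5.207° = 0.09087929 rad
x = r_b·(cos φ + φ·sin φ) = 14.511214·(0.99587332 + 0.09087929·0.09075425) = 14.571015
y = r_b·(sin φ − φ·cos φ) = 14.511214·(0.09075425 − 0.09087929·0.99587332) = 0.003628

x=14.571015 y=0.003628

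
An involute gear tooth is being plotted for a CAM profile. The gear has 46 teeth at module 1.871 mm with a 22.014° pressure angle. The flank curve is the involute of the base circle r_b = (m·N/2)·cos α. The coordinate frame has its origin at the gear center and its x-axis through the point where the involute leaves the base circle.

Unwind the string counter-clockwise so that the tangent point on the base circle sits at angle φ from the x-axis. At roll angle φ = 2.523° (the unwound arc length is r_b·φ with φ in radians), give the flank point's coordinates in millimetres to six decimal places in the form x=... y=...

x=39.934224 y=0.001135

pitch radius r_p = m·N/2 = 1.871·46/2 = 43.033000
base radius r_b = r_p·cos α = 43.033000·cos 22.014° = 39.895563
roll angle φ = 2.523° = 0.04403466 rad
x = r_b·(cos φ + φ·sin φ) = 39.895563·(0.99903063 + 0.04403466·0.04402043) = 39.934224
y = r_b·(sin φ − φ·cos φ) = 39.895563·(0.04402043 − 0.04403466·0.99903063) = 0.001135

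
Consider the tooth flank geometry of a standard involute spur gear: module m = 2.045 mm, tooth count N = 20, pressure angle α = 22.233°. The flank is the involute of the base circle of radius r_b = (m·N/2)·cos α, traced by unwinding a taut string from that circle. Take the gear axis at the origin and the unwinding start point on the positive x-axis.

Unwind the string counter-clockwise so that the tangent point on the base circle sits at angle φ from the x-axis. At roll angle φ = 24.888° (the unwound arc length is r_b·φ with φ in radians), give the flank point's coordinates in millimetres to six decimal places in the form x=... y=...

pitch radius r_p = m·N/2 = 2.045·20/2 = 20.450000
base radius r_b = r_p·cos α = 20.450000·cos 22.233° = 18.929600
roll angle φ = 24.888° = 0.43437754 rad
x = r_b·(cos φ + φ·sin φ) = 18.929600·(0.90713218 + 0.43437754·0.42084583) = 20.632093
y = r_b·(sin φ − φ·cos φ) = 18.929600·(0.42084583 − 0.43437754·0.90713218) = 0.507464

x=20.632093 y=0.507464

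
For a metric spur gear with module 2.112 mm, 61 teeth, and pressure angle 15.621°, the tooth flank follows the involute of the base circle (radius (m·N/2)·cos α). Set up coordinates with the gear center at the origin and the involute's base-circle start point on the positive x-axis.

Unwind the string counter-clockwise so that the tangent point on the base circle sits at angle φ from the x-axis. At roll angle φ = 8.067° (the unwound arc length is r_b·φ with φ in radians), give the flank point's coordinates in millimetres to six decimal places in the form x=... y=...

pitch radius r_p = m·N/2 = 2.112·61/2 = 64.416000
base radius r_b = r_p·cos α = 64.416000·cos 15.621° = 62.036727
roll angle φ = 8.067° = 0.14079571 rad
x = r_b·(cos φ + φ·sin φ) = 62.036727·(0.99010465 + 0.14079571·0.14033100) = 62.648573
y = r_b·(sin φ − φ·cos φ) = 62.036727·(0.14033100 − 0.14079571·0.99010465) = 0.057602

x=62.648573 y=0.057602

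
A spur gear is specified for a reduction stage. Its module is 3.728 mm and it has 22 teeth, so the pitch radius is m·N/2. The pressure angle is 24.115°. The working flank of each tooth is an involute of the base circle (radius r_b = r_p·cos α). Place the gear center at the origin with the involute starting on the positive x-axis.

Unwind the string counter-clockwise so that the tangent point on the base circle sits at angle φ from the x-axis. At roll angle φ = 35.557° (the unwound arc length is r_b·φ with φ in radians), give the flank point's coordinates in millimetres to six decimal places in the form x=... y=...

x=43.957371 y=2.868645

pitch radius r_p = m·N/2 = 3.728·22/2 = 41.008000
base radius r_b = r_p·cos α = 41.008000·cos 24.115° = 37.429119
roll angle φ = 35.557° = 0.62058672 rad
x = r_b·(cos φ + φ·sin φ) = 37.429119·(0.81353741 + 0.62058672·0.58151258) = 43.957371
y = r_b·(sin φ − φ·cos φ) = 37.429119·(0.58151258 − 0.62058672·0.81353741) = 2.868645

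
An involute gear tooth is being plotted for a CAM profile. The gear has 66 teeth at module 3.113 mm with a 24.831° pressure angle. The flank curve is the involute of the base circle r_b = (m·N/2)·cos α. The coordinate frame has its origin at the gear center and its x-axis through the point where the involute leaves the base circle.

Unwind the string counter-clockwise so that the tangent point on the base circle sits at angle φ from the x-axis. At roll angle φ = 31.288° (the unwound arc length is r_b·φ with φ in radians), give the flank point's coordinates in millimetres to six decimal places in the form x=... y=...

x=106.113404 y=4.911359

pitch radius r_p = m·N/2 = 3.113·66/2 = 102.729000
base radius r_b = r_p·cos α = 102.729000·cos 24.831° = 93.231745
roll angle φ = 31.288° = 0.54607862 rad
x = r_b·(cos φ + φ·sin φ) = 93.231745·(0.85456762 + 0.54607862·0.51934014) = 106.113404
y = r_b·(sin φ − φ·cos φ) = 93.231745·(0.51934014 − 0.54607862·0.85456762) = 4.911359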